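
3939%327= 15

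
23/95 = 23/95 = 0.24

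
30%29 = 1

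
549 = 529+20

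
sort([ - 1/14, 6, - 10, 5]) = [ -10, - 1/14, 5, 6]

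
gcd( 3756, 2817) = 939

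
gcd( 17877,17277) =3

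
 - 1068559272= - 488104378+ - 580454894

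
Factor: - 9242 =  - 2^1*4621^1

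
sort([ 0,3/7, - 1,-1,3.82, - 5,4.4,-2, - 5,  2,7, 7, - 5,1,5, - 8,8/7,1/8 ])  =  [ - 8,-5,-5, -5, - 2, - 1,-1,0, 1/8,3/7,1, 8/7 , 2,3.82,4.4 , 5,7,7 ]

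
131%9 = 5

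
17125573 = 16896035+229538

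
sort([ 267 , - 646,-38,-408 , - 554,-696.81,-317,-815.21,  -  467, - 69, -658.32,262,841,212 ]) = [ - 815.21, - 696.81 , - 658.32, -646, - 554,-467,  -  408, - 317, - 69 ,  -  38,212,262, 267, 841] 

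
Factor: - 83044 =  - 2^2*13^1*1597^1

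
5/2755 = 1/551 = 0.00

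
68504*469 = 32128376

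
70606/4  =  17651 + 1/2 = 17651.50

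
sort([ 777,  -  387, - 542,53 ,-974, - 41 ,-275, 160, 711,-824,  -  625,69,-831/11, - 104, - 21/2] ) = [-974, - 824, - 625 , -542, - 387,-275, - 104,-831/11,-41, - 21/2, 53, 69, 160,711,  777 ] 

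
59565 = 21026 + 38539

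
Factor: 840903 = 3^1*7^1*23^1*1741^1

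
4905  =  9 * 545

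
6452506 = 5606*1151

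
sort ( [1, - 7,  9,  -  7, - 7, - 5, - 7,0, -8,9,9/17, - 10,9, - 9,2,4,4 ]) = [ - 10, - 9,-8, - 7, - 7, - 7,-7, - 5 , 0 , 9/17,1, 2, 4,4,9,9,9]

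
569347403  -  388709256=180638147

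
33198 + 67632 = 100830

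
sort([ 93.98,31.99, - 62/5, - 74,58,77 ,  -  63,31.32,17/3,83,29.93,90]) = [ - 74,- 63, -62/5,17/3, 29.93, 31.32,31.99,58,77,83,90, 93.98]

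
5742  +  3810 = 9552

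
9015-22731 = - 13716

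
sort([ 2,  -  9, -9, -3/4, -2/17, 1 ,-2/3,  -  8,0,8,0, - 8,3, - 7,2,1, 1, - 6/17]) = [ - 9,-9, - 8, - 8, -7,  -  3/4,-2/3, - 6/17, - 2/17 , 0,0, 1,1,  1,2,2,3,8]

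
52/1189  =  52/1189 = 0.04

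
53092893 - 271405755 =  - 218312862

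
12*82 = 984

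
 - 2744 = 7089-9833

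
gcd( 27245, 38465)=5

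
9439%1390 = 1099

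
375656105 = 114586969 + 261069136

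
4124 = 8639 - 4515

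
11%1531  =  11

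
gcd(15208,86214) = 2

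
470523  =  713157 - 242634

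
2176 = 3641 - 1465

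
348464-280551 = 67913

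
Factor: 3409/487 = 7^1 = 7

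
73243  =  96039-22796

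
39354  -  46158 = -6804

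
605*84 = 50820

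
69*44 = 3036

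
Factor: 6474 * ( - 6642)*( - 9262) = 398268852696 = 2^3 * 3^5*11^1 *13^1 * 41^1*83^1*421^1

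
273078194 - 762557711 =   -  489479517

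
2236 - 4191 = - 1955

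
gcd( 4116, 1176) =588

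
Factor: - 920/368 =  - 2^( - 1 )*5^1 = - 5/2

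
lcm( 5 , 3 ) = 15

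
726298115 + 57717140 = 784015255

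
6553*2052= 13446756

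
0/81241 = 0 = 0.00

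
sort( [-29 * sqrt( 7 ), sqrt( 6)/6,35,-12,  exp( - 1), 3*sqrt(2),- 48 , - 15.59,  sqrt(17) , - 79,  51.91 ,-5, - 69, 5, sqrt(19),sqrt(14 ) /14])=[ - 79, - 29* sqrt( 7),-69 , - 48, - 15.59, - 12, - 5,sqrt(14)/14,exp( - 1 ), sqrt( 6)/6,sqrt( 17)  ,  3 * sqrt( 2),  sqrt(19 ) , 5,35 , 51.91] 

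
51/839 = 51/839 = 0.06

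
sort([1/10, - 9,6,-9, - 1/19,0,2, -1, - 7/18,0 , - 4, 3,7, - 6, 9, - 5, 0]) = [-9, - 9, - 6, -5, - 4, - 1, - 7/18, - 1/19,0, 0, 0 , 1/10, 2,3, 6, 7,9 ] 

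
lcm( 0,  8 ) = 0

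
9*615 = 5535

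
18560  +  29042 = 47602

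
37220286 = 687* 54178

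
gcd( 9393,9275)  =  1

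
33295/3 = 33295/3 = 11098.33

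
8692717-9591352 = - 898635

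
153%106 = 47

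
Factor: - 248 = - 2^3* 31^1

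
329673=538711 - 209038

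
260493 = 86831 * 3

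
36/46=18/23 = 0.78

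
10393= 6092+4301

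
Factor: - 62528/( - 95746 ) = 32/49= 2^5*7^( - 2 ) 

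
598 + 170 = 768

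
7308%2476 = 2356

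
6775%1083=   277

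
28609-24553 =4056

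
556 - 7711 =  - 7155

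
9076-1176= 7900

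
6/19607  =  6/19607 = 0.00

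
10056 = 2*5028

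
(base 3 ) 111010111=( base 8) 22543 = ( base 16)2563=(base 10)9571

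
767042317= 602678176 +164364141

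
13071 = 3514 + 9557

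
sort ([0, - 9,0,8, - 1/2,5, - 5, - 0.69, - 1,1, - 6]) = [ - 9, - 6,-5, - 1, - 0.69, - 1/2, 0, 0,1,5,8]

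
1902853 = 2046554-143701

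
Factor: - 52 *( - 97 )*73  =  2^2*13^1*73^1 * 97^1= 368212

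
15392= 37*416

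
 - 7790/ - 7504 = 1 + 143/3752 = 1.04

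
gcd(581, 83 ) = 83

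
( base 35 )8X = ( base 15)15d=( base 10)313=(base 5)2223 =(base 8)471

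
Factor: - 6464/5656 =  - 2^3*7^(-1 )=   -  8/7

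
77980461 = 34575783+43404678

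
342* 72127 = 24667434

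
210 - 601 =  - 391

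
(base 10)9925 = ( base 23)IHC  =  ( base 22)KB3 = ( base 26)EHJ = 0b10011011000101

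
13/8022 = 13/8022 = 0.00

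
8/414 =4/207 =0.02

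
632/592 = 79/74 = 1.07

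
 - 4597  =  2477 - 7074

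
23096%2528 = 344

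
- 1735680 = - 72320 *24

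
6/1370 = 3/685  =  0.00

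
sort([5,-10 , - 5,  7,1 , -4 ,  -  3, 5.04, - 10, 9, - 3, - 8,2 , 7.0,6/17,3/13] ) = [ - 10, - 10, - 8,-5, - 4, - 3,-3,3/13,6/17 , 1,2, 5,5.04,7,7.0, 9] 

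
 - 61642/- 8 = 30821/4 = 7705.25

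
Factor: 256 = 2^8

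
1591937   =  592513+999424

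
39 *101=3939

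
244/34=122/17 = 7.18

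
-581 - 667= -1248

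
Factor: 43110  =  2^1*3^2*5^1 *479^1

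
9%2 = 1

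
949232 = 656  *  1447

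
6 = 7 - 1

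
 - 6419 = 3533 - 9952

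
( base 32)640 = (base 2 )1100010000000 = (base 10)6272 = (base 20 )FDC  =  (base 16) 1880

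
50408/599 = 50408/599= 84.15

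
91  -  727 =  -636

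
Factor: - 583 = - 11^1*53^1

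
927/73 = 12 + 51/73 = 12.70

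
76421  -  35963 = 40458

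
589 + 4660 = 5249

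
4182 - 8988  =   - 4806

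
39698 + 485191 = 524889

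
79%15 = 4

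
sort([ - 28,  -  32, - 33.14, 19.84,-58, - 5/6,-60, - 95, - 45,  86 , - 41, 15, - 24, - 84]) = [ - 95, - 84 , - 60, - 58, - 45 , - 41, - 33.14, - 32, - 28,-24, - 5/6, 15,19.84, 86] 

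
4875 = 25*195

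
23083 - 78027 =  - 54944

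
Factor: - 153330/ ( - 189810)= 3^( -2 ) * 37^( - 1) * 269^1 = 269/333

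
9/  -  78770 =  - 9/78770 = - 0.00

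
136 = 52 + 84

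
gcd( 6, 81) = 3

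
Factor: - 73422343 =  - 73422343^1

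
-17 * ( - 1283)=21811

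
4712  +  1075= 5787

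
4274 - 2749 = 1525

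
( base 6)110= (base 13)33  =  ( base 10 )42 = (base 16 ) 2A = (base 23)1j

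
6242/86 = 3121/43= 72.58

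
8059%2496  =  571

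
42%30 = 12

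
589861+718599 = 1308460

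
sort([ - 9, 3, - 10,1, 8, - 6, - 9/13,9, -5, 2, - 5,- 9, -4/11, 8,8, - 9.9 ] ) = [ - 10, - 9.9, - 9, - 9, - 6, - 5, - 5,-9/13, - 4/11 , 1, 2, 3, 8, 8,  8 , 9]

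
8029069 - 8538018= - 508949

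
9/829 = 9/829 = 0.01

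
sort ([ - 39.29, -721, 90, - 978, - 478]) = [ - 978, - 721, - 478, - 39.29,90]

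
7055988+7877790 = 14933778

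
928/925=928/925  =  1.00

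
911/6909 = 911/6909 = 0.13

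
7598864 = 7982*952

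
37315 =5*7463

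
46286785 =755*61307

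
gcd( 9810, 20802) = 6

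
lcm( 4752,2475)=118800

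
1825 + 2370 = 4195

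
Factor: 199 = 199^1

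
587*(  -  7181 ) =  - 4215247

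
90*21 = 1890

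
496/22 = 22 + 6/11 = 22.55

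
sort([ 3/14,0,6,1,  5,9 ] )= [ 0,  3/14,1,5, 6,9 ]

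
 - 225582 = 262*(  -  861 )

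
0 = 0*9641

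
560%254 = 52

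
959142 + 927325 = 1886467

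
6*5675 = 34050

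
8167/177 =46 + 25/177 = 46.14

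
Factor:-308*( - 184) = 56672 = 2^5*7^1*11^1 * 23^1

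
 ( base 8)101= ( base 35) 1u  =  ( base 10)65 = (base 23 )2j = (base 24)2h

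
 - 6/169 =  -  6/169 = - 0.04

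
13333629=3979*3351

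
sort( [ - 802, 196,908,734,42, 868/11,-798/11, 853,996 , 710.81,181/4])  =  [ - 802, - 798/11,42,181/4, 868/11, 196, 710.81, 734,853,908,996 ] 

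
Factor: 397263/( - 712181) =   -  3^1 * 17^( -1)*41893^( -1 ) * 132421^1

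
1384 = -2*(-692) 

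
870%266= 72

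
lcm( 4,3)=12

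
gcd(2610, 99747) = 9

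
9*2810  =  25290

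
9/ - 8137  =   - 9/8137 = - 0.00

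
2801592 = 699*4008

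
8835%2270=2025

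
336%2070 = 336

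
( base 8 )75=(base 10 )61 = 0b111101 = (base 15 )41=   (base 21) 2J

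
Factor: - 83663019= - 3^2 * 11^1*131^1 * 6451^1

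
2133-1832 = 301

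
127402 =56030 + 71372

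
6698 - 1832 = 4866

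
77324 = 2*38662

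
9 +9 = 18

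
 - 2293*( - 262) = 600766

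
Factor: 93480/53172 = 7790/4431 = 2^1 * 3^( - 1)*5^1*7^ ( - 1) * 19^1*41^1 * 211^( - 1)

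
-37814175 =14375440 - 52189615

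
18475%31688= 18475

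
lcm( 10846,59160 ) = 650760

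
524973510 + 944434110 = 1469407620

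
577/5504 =577/5504 =0.10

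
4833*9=43497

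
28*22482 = 629496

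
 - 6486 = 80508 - 86994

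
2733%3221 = 2733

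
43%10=3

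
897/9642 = 299/3214 = 0.09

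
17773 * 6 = 106638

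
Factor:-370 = -2^1*5^1*37^1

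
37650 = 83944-46294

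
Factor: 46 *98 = 2^2*7^2*23^1=4508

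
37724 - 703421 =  - 665697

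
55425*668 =37023900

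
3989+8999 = 12988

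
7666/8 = 3833/4 = 958.25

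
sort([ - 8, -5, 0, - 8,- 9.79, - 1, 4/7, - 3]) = [ - 9.79, - 8, - 8, - 5, - 3, - 1, 0, 4/7 ]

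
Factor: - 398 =- 2^1 * 199^1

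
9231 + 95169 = 104400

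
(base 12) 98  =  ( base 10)116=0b1110100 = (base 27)48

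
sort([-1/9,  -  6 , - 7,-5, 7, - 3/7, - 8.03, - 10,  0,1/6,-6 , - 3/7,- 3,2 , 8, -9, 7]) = [- 10,  -  9, - 8.03, - 7, - 6, - 6, - 5,-3, - 3/7, - 3/7,-1/9 , 0 , 1/6 , 2, 7, 7, 8 ] 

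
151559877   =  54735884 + 96823993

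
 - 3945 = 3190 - 7135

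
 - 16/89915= - 1 + 89899/89915 =- 0.00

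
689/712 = 689/712 = 0.97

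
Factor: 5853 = 3^1*1951^1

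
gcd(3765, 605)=5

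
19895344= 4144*4801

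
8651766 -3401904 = 5249862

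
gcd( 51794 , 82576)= 2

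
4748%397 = 381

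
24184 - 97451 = - 73267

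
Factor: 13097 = 7^1* 1871^1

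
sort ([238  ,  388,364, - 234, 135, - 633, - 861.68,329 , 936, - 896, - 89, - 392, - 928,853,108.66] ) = [ - 928, - 896, - 861.68, - 633, - 392, - 234,-89,108.66,135,238,329, 364, 388,853,936]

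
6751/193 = 34+189/193 = 34.98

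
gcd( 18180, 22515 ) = 15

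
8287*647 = 5361689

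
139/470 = 139/470 = 0.30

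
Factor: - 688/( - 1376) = 1/2 = 2^( - 1 )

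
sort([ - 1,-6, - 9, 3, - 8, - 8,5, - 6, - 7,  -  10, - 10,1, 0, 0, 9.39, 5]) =[ - 10, - 10, - 9, - 8, - 8 , - 7,- 6, - 6, - 1, 0,0,  1, 3, 5, 5, 9.39]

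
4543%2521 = 2022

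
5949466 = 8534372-2584906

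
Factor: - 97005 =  - 3^1*5^1*29^1*223^1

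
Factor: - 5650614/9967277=- 2^1*3^3*269^1*389^1*9967277^(-1 ) 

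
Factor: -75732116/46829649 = -2^2*3^( - 1 )*43^1*440303^1*15609883^ ( - 1) 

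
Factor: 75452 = 2^2*13^1 * 1451^1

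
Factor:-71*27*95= - 182115 = - 3^3 * 5^1*19^1* 71^1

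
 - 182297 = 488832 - 671129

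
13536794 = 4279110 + 9257684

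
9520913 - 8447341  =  1073572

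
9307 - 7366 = 1941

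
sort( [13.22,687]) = [ 13.22, 687] 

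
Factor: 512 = 2^9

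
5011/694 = 5011/694 = 7.22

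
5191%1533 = 592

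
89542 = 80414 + 9128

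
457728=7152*64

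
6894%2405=2084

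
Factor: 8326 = 2^1*23^1 * 181^1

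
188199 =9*20911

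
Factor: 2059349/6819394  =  2^(-1)*67^( - 1 )*439^1*4691^1*50891^( - 1 )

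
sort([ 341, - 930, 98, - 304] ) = [-930, - 304,98, 341 ] 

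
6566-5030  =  1536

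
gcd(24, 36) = 12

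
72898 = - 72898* ( - 1)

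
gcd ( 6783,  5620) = 1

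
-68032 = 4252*( - 16)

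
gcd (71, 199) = 1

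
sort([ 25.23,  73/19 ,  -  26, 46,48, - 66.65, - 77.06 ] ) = [ - 77.06,-66.65, - 26 , 73/19,25.23,46,48]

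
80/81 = 80/81= 0.99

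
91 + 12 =103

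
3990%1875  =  240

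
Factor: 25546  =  2^1*53^1*241^1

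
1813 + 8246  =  10059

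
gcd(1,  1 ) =1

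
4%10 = 4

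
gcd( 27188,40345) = 1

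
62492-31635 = 30857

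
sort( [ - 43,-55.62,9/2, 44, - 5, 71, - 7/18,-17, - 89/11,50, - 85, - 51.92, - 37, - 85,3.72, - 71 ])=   [-85 , - 85, - 71, - 55.62, - 51.92,  -  43, - 37, - 17 , - 89/11, - 5, - 7/18, 3.72 , 9/2, 44,50, 71 ]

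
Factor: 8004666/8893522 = 3^1*11^(  -  1)*404251^( - 1)*1334111^1 = 4002333/4446761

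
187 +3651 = 3838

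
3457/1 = 3457 = 3457.00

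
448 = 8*56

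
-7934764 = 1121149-9055913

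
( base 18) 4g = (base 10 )88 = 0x58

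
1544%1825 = 1544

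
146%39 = 29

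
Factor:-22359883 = -7^1*13^2*41^1*461^1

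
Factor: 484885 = 5^1 * 37^1 *2621^1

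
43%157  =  43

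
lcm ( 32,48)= 96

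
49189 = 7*7027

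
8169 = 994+7175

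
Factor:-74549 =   -  127^1*587^1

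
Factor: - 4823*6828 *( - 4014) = 132186816216= 2^3*3^3*7^1*13^1*53^1*223^1*569^1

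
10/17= 10/17 = 0.59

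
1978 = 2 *989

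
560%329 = 231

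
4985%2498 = 2487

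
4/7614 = 2/3807 = 0.00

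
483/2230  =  483/2230 = 0.22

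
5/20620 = 1/4124 = 0.00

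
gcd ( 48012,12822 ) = 6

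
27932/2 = 13966 = 13966.00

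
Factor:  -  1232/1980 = -2^2 * 3^ (-2 ) * 5^( - 1)*7^1 = - 28/45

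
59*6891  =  406569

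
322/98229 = 322/98229 = 0.00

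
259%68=55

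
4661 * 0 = 0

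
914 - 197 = 717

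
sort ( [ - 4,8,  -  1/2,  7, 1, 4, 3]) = [ - 4,- 1/2  ,  1, 3,4,  7, 8 ]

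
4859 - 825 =4034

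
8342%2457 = 971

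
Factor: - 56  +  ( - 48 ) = - 104 = -2^3*13^1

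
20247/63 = 321  +  8/21 = 321.38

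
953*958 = 912974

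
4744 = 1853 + 2891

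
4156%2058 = 40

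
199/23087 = 199/23087 = 0.01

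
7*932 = 6524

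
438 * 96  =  42048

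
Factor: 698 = 2^1*349^1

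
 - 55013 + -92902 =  -147915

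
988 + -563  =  425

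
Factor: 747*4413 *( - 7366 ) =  - 24282100026 = - 2^1*3^3*29^1*83^1 *127^1*1471^1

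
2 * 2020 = 4040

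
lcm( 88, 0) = 0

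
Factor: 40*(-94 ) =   -  3760 = - 2^4*5^1 * 47^1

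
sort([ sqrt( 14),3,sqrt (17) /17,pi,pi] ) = [ sqrt( 17)/17,3,pi, pi,sqrt(14 ) ] 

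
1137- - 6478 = 7615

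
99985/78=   1281  +  67/78 = 1281.86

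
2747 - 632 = 2115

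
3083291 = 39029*79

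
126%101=25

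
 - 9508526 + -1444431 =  - 10952957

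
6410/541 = 11 + 459/541 =11.85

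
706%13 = 4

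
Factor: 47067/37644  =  15689/12548  =  2^( - 2 )*29^1*541^1*3137^( - 1 ) 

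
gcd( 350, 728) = 14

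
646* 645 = 416670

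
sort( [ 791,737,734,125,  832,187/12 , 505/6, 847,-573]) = [ - 573, 187/12,  505/6,125,734,  737, 791, 832,  847 ]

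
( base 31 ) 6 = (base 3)20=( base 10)6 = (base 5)11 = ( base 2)110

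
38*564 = 21432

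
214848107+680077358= 894925465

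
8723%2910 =2903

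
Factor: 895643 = 7^1 * 23^1 * 5563^1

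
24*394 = 9456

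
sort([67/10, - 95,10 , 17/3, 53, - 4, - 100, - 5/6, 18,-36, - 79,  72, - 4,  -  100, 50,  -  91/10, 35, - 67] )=[- 100, -100, - 95, - 79, - 67, - 36, - 91/10, - 4 , - 4,  -  5/6, 17/3,67/10, 10, 18,35 , 50,53,72]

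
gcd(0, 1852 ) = 1852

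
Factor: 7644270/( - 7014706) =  - 3^1*5^1*19^1*107^( - 1)* 13411^1*32779^( - 1 ) = - 3822135/3507353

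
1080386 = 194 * 5569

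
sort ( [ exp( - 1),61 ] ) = [ exp( - 1 ),61] 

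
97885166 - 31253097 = 66632069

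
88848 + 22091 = 110939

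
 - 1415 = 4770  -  6185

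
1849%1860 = 1849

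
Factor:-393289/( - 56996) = 2^( - 2)*13^1 * 14249^( - 1)*30253^1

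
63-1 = 62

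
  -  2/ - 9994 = 1/4997  =  0.00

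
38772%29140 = 9632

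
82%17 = 14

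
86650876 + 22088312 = 108739188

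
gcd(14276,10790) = 166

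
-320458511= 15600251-336058762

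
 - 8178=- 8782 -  -604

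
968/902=1 + 3/41 = 1.07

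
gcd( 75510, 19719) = 9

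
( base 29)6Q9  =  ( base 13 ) 284B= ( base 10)5809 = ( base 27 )7Q4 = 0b1011010110001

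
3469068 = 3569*972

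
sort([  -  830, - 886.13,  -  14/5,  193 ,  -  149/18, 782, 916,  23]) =[  -  886.13, - 830,-149/18,  -  14/5,23, 193, 782,916]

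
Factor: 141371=141371^1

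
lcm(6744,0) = 0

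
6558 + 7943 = 14501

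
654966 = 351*1866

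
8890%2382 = 1744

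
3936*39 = 153504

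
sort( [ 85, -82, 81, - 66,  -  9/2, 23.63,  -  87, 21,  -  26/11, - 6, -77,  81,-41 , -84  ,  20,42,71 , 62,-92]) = [-92,-87, - 84,-82,  -  77,  -  66, - 41,-6, - 9/2, - 26/11, 20,  21, 23.63,42 , 62, 71,81,81,85]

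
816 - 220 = 596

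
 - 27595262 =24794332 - 52389594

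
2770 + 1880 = 4650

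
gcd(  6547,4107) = 1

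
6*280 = 1680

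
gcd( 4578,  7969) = 1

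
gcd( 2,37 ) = 1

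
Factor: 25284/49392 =43/84 =2^(-2 )*3^( - 1 ) * 7^(  -  1 )*43^1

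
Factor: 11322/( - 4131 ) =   -  74/27= - 2^1*3^( - 3)*37^1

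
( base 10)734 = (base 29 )P9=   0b1011011110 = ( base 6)3222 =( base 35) ky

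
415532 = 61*6812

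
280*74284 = 20799520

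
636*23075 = 14675700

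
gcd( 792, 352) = 88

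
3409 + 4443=7852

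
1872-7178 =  - 5306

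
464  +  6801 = 7265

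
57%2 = 1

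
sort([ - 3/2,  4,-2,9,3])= [ - 2,  -  3/2,3, 4,9]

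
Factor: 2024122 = 2^1*17^1 * 37^1 * 1609^1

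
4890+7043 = 11933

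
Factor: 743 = 743^1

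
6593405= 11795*559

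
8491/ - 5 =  - 8491/5=   - 1698.20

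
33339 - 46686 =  - 13347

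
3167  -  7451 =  - 4284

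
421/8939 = 421/8939= 0.05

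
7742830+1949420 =9692250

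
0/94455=0 = 0.00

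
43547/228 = 190 + 227/228 = 191.00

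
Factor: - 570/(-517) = 2^1*3^1 * 5^1*11^( - 1 )*19^1*47^( - 1)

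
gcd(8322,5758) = 2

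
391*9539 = 3729749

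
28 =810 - 782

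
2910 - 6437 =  - 3527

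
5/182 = 5/182 = 0.03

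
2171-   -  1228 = 3399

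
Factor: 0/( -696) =0^1 = 0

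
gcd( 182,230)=2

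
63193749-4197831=58995918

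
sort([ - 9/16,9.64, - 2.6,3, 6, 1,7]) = [ - 2.6, - 9/16, 1,3,6, 7,9.64 ]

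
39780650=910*43715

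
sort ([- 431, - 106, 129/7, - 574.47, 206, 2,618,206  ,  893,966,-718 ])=[ - 718,  -  574.47, - 431, - 106 , 2,129/7,206, 206,618,893, 966] 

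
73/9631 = 73/9631=0.01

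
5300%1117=832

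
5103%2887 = 2216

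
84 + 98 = 182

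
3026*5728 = 17332928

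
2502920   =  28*89390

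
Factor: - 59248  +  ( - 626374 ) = -2^1*7^1*48973^1= - 685622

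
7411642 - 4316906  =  3094736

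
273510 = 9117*30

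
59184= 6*9864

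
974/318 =3+10/159= 3.06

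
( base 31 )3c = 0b1101001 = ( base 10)105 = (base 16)69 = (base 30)3F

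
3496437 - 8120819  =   -4624382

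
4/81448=1/20362  =  0.00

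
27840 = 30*928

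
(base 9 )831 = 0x2a4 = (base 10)676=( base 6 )3044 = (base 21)1B4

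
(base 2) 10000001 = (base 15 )89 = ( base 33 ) 3U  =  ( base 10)129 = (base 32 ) 41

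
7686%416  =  198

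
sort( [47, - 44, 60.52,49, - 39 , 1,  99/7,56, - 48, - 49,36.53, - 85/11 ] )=[ - 49, - 48, - 44, - 39,  -  85/11,  1, 99/7, 36.53,  47, 49,56 , 60.52]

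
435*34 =14790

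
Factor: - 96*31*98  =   - 291648 = - 2^6 * 3^1 * 7^2 *31^1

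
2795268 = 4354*642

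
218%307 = 218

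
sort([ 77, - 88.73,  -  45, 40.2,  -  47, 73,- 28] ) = [  -  88.73,- 47, -45,-28,  40.2 , 73, 77 ] 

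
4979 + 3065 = 8044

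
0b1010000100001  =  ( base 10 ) 5153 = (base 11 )3965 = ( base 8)12041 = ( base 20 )CHD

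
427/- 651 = -1 + 32/93 = -0.66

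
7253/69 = 7253/69 = 105.12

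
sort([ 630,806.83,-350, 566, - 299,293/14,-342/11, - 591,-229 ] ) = [-591, - 350,  -  299,-229, - 342/11,293/14,566,630,806.83]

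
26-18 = 8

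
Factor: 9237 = 3^1* 3079^1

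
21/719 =21/719  =  0.03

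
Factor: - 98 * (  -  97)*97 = 922082=2^1 * 7^2*97^2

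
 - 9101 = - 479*19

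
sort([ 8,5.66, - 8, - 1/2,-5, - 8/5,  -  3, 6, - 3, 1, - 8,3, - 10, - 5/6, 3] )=[ - 10, - 8, - 8, - 5, - 3, - 3,-8/5, - 5/6,-1/2, 1,3, 3 , 5.66, 6, 8]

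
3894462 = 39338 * 99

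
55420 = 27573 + 27847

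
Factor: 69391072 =2^5*79^1*27449^1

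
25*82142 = 2053550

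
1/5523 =1/5523 =0.00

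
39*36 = 1404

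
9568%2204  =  752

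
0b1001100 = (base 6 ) 204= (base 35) 26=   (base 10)76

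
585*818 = 478530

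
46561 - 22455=24106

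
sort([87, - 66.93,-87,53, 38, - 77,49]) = [ - 87, - 77,-66.93,38, 49,53, 87] 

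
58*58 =3364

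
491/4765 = 491/4765 = 0.10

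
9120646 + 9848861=18969507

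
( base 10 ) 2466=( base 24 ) 46I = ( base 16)9a2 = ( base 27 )3A9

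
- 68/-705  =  68/705 = 0.10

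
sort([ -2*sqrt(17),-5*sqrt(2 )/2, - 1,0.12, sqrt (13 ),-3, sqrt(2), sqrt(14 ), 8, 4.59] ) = [ - 2*sqrt(17), - 5 * sqrt(2)/2, - 3,-1, 0.12,  sqrt( 2), sqrt( 13), sqrt( 14),4.59, 8 ] 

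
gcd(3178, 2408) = 14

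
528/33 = 16 = 16.00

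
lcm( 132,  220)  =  660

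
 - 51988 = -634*82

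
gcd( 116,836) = 4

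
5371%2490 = 391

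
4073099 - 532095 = 3541004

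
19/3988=19/3988 = 0.00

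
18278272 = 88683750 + -70405478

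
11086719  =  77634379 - 66547660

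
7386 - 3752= 3634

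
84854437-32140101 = 52714336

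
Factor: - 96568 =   -  2^3 * 12071^1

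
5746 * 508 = 2918968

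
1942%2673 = 1942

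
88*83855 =7379240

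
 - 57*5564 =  - 317148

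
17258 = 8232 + 9026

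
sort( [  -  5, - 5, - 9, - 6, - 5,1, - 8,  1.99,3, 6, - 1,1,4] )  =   [-9, - 8 , - 6,  -  5, - 5,-5, - 1,1,1,1.99,3,4, 6]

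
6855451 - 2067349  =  4788102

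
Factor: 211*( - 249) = -3^1*83^1 * 211^1 = - 52539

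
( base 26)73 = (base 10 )185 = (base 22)89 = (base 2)10111001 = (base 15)C5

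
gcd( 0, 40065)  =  40065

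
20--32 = 52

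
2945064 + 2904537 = 5849601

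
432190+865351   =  1297541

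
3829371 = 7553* 507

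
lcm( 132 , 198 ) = 396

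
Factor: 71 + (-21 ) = 2^1*5^2  =  50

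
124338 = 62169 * 2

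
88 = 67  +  21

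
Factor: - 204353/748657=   -  7^( - 1)*13^( - 1 )*19^(-1)*433^( - 1 ) * 204353^1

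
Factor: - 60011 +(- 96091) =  - 156102= - 2^1  *  3^1*26017^1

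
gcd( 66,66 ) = 66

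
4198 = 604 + 3594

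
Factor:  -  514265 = -5^1 *163^1*631^1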